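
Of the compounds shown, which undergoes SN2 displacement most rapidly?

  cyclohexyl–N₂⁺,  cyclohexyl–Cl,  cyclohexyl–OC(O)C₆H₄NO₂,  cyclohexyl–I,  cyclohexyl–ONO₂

With the same alkyl group throughout, only the leaving group differentiates the rates.
Leaving-group ability tracks the stability of the departed species; conjugate-acid pKₐ is the usual yardstick (lower pKₐ → better LG).
cyclohexyl–N₂⁺ loses N₂: no meaningful conjugate acid; N₂ departs as an exceptionally stable neutral molecule
cyclohexyl–I loses I⁻: pKₐ(HI) ≈ -10
cyclohexyl–Cl loses Cl⁻: pKₐ(HCl) ≈ -7
cyclohexyl–ONO₂ loses NO₃⁻: pKₐ(HNO₃) ≈ -1.3
cyclohexyl–OC(O)C₆H₄NO₂ loses p-O₂N–C₆H₄–COO⁻: pKₐ(p-nitrobenzoic acid) ≈ 3.4

cyclohexyl–N₂⁺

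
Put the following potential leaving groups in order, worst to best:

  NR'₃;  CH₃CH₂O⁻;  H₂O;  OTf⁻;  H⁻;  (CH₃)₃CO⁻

H⁻ < (CH₃)₃CO⁻ < CH₃CH₂O⁻ < NR'₃ < H₂O < OTf⁻

A good leaving group is a weak base: the lower the pKₐ of its conjugate acid, the more readily it departs.
OTf⁻: pKₐ(CF₃SO₃H (triflic acid)) ≈ -14 — charge spread over three oxygens and a CF₃ group; the premier leaving group in synthesis
H₂O: pKₐ(H₃O⁺) ≈ -1.7 — neutral; leaves from a protonated alcohol (R–OH₂⁺)
NR'₃: pKₐ(R'₃NH⁺) ≈ 10.7 — neutral but still a fairly strong base; Hofmann-elimination LG
CH₃CH₂O⁻: pKₐ(CH₃CH₂OH) ≈ 16 — strong base; alkoxides do not leave unassisted
(CH₃)₃CO⁻: pKₐ(t-BuOH) ≈ 18 — bulky, strongly basic alkoxide
H⁻: pKₐ(H₂) ≈ 36
The question asks for worst first, so the sequence is read in increasing leaving-group ability.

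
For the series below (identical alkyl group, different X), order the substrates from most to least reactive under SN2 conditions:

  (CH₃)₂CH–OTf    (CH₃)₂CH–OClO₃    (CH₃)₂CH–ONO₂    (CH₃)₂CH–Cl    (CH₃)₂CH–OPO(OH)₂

With the same alkyl group throughout, only the leaving group differentiates the rates.
Rank by basicity of the departing species: weakest base leaves most easily.
(CH₃)₂CH–OTf loses OTf⁻: pKₐ(CF₃SO₃H (triflic acid)) ≈ -14
(CH₃)₂CH–OClO₃ loses ClO₄⁻: pKₐ(HClO₄) ≈ -10
(CH₃)₂CH–Cl loses Cl⁻: pKₐ(HCl) ≈ -7
(CH₃)₂CH–ONO₂ loses NO₃⁻: pKₐ(HNO₃) ≈ -1.3
(CH₃)₂CH–OPO(OH)₂ loses H₂PO₄⁻: pKₐ(H₃PO₄) ≈ 2.1

(CH₃)₂CH–OTf > (CH₃)₂CH–OClO₃ > (CH₃)₂CH–Cl > (CH₃)₂CH–ONO₂ > (CH₃)₂CH–OPO(OH)₂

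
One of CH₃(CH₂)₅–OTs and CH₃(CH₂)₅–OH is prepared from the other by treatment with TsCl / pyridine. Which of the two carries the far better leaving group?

From CH₃(CH₂)₅–OH the departing group would be OH⁻ (pKₐ(H₂O) ≈ 15.7). Strong base; essentially never leaves without prior activation.
From CH₃(CH₂)₅–OTs the leaving group is OTs⁻ (pKₐ(p-CH₃C₆H₄SO₃H (TsOH)) ≈ -2.8). Resonance-delocalised arenesulfonate.
Treatment with TsCl / pyridine works by converting the hydroxyl into a tosylate, making CH₃(CH₂)₅–OTs enormously more reactive.

CH₃(CH₂)₅–OTs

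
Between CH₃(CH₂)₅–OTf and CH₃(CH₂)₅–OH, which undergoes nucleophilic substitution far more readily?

From CH₃(CH₂)₅–OH the departing group would be OH⁻ (pKₐ(H₂O) ≈ 15.7). Strong base; essentially never leaves without prior activation.
From CH₃(CH₂)₅–OTf the leaving group is OTf⁻ (pKₐ(CF₃SO₃H (triflic acid)) ≈ -14). Charge spread over three oxygens and a CF₃ group; the premier leaving group in synthesis.
(In practice CH₃(CH₂)₅–OTf is made from CH₃(CH₂)₅–OH by treatment with Tf₂O / 2,6-lutidine, converting the hydroxyl into a triflate.)

CH₃(CH₂)₅–OTf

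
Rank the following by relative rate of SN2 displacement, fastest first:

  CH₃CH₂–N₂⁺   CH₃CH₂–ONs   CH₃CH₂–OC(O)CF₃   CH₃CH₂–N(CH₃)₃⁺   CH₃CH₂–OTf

Same R in every case — rank the leaving groups.
A good leaving group is a weak base: the lower the pKₐ of its conjugate acid, the more readily it departs.
CH₃CH₂–N₂⁺ loses N₂: no meaningful conjugate acid; N₂ departs as an exceptionally stable neutral molecule
CH₃CH₂–OTf loses OTf⁻: pKₐ(CF₃SO₃H (triflic acid)) ≈ -14
CH₃CH₂–ONs loses ONs⁻: pKₐ(p-O₂NC₆H₄SO₃H) ≈ -3.5
CH₃CH₂–OC(O)CF₃ loses CF₃COO⁻: pKₐ(CF₃COOH) ≈ 0.2
CH₃CH₂–N(CH₃)₃⁺ loses NR'₃: pKₐ(R'₃NH⁺) ≈ 10.7

CH₃CH₂–N₂⁺ > CH₃CH₂–OTf > CH₃CH₂–ONs > CH₃CH₂–OC(O)CF₃ > CH₃CH₂–N(CH₃)₃⁺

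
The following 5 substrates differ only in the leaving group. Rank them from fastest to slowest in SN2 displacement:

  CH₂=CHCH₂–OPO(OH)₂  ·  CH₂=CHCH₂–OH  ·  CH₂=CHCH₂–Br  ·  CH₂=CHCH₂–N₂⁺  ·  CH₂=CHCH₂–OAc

CH₂=CHCH₂–N₂⁺ > CH₂=CHCH₂–Br > CH₂=CHCH₂–OPO(OH)₂ > CH₂=CHCH₂–OAc > CH₂=CHCH₂–OH

The skeletons are identical, so relative rate is governed entirely by leaving-group ability.
The more stable X⁻ (or X) is on its own — i.e. the weaker a base it is — the better a leaving group it makes.
CH₂=CHCH₂–N₂⁺ loses N₂: no meaningful conjugate acid; N₂ departs as an exceptionally stable neutral molecule
CH₂=CHCH₂–Br loses Br⁻: pKₐ(HBr) ≈ -9
CH₂=CHCH₂–OPO(OH)₂ loses H₂PO₄⁻: pKₐ(H₃PO₄) ≈ 2.1
CH₂=CHCH₂–OAc loses AcO⁻: pKₐ(CH₃COOH) ≈ 4.8
CH₂=CHCH₂–OH loses OH⁻: pKₐ(H₂O) ≈ 15.7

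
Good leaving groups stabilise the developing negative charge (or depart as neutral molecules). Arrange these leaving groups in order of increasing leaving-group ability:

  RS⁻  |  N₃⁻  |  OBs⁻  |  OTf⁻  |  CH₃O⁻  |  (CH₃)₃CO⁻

(CH₃)₃CO⁻ < CH₃O⁻ < RS⁻ < N₃⁻ < OBs⁻ < OTf⁻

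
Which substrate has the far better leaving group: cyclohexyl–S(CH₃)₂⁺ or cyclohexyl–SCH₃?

cyclohexyl–S(CH₃)₂⁺

From cyclohexyl–SCH₃ the departing group would be RS⁻ (pKₐ(RSH (a thiol)) ≈ 10.5). Moderately basic; rarely leaves without activation.
From cyclohexyl–S(CH₃)₂⁺ the leaving group is SR'₂ (pKₐ(R'₂SH⁺) ≈ -7). Neutral; leaves from a sulfonium salt (R–SR'₂⁺).
(In practice cyclohexyl–S(CH₃)₂⁺ is made from cyclohexyl–SCH₃ by S-methylation with CH₃I, allowing neutral dimethyl sulfide, rather than methanethiolate, to depart.)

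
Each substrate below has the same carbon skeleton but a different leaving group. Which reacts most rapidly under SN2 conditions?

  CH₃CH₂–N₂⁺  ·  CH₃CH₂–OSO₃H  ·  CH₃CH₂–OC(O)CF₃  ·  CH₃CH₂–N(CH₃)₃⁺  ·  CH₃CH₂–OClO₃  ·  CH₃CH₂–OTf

CH₃CH₂–N₂⁺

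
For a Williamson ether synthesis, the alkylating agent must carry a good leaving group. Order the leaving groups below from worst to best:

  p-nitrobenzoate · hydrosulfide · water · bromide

Leaving-group ability tracks the stability of the departed species; conjugate-acid pKₐ is the usual yardstick (lower pKₐ → better LG).
bromide: pKₐ(HBr) ≈ -9
water: pKₐ(H₃O⁺) ≈ -1.7
p-nitrobenzoate: pKₐ(p-nitrobenzoic acid) ≈ 3.4
hydrosulfide: pKₐ(H₂S) ≈ 7
The question asks for worst first, so the sequence is read in increasing leaving-group ability.

hydrosulfide < p-nitrobenzoate < water < bromide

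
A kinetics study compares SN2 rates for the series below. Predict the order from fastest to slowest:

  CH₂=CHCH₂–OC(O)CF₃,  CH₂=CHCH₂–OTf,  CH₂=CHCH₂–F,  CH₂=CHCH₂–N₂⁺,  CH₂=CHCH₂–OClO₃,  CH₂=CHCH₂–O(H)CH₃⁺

Same R in every case — rank the leaving groups.
The more stable X⁻ (or X) is on its own — i.e. the weaker a base it is — the better a leaving group it makes.
CH₂=CHCH₂–N₂⁺ loses N₂: no meaningful conjugate acid; N₂ departs as an exceptionally stable neutral molecule
CH₂=CHCH₂–OTf loses OTf⁻: pKₐ(CF₃SO₃H (triflic acid)) ≈ -14
CH₂=CHCH₂–OClO₃ loses ClO₄⁻: pKₐ(HClO₄) ≈ -10
CH₂=CHCH₂–O(H)CH₃⁺ loses R'OH: pKₐ(R'OH₂⁺) ≈ -2.4
CH₂=CHCH₂–OC(O)CF₃ loses CF₃COO⁻: pKₐ(CF₃COOH) ≈ 0.2
CH₂=CHCH₂–F loses F⁻: pKₐ(HF) ≈ 3.2

CH₂=CHCH₂–N₂⁺ > CH₂=CHCH₂–OTf > CH₂=CHCH₂–OClO₃ > CH₂=CHCH₂–O(H)CH₃⁺ > CH₂=CHCH₂–OC(O)CF₃ > CH₂=CHCH₂–F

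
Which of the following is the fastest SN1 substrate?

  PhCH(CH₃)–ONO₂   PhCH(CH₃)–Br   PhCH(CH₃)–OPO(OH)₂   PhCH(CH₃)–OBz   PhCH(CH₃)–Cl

With the same alkyl group throughout, only the leaving group differentiates the rates.
A good leaving group is a weak base: the lower the pKₐ of its conjugate acid, the more readily it departs.
PhCH(CH₃)–Br loses Br⁻: pKₐ(HBr) ≈ -9
PhCH(CH₃)–Cl loses Cl⁻: pKₐ(HCl) ≈ -7
PhCH(CH₃)–ONO₂ loses NO₃⁻: pKₐ(HNO₃) ≈ -1.3
PhCH(CH₃)–OPO(OH)₂ loses H₂PO₄⁻: pKₐ(H₃PO₄) ≈ 2.1
PhCH(CH₃)–OBz loses PhCOO⁻: pKₐ(C₆H₅COOH) ≈ 4.2

PhCH(CH₃)–Br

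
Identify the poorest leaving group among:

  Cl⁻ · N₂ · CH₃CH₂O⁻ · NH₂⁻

NH₂⁻

N₂: no meaningful conjugate acid; N₂ departs as an exceptionally stable neutral molecule
Cl⁻: pKₐ(HCl) ≈ -7
CH₃CH₂O⁻: pKₐ(CH₃CH₂OH) ≈ 16
NH₂⁻: pKₐ(NH₃) ≈ 38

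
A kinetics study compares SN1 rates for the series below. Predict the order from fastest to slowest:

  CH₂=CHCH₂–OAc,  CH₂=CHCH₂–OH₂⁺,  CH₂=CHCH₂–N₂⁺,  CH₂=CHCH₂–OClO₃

CH₂=CHCH₂–N₂⁺ > CH₂=CHCH₂–OClO₃ > CH₂=CHCH₂–OH₂⁺ > CH₂=CHCH₂–OAc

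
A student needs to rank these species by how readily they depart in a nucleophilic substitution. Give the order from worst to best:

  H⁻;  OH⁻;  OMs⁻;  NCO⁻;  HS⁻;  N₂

H⁻ < OH⁻ < HS⁻ < NCO⁻ < OMs⁻ < N₂

N₂: no meaningful conjugate acid; N₂ departs as an exceptionally stable neutral molecule
OMs⁻: pKₐ(CH₃SO₃H (MsOH)) ≈ -1.9
NCO⁻: pKₐ(HOCN) ≈ 3.5
HS⁻: pKₐ(H₂S) ≈ 7
OH⁻: pKₐ(H₂O) ≈ 15.7
H⁻: pKₐ(H₂) ≈ 36
The question asks for worst first, so the sequence is read in increasing leaving-group ability.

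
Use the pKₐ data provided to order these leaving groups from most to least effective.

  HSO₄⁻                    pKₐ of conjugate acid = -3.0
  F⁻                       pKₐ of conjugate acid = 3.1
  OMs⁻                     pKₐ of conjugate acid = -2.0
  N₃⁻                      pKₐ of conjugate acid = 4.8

HSO₄⁻ > OMs⁻ > F⁻ > N₃⁻

Lower conjugate-acid pKₐ ⇒ weaker base ⇒ better leaving group.
Sorting by the given values: HSO₄⁻ (-3.0), OMs⁻ (-2.0), F⁻ (3.1), N₃⁻ (4.8).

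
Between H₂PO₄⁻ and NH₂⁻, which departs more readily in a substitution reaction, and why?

H₂PO₄⁻ is the better leaving group.
pKₐ(H₃PO₄) ≈ 2.1 versus pKₐ(NH₃) ≈ 38: H₂PO₄⁻ is the much weaker base.
Moderate base; biological leaving group after further activation.

H₂PO₄⁻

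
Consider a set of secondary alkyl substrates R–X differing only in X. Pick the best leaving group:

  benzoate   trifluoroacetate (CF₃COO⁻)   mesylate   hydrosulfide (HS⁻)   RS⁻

Leaving-group ability tracks the stability of the departed species; conjugate-acid pKₐ is the usual yardstick (lower pKₐ → better LG).
mesylate: pKₐ(CH₃SO₃H (MsOH)) ≈ -1.9
trifluoroacetate (CF₃COO⁻): pKₐ(CF₃COOH) ≈ 0.2
benzoate: pKₐ(C₆H₅COOH) ≈ 4.2
hydrosulfide (HS⁻): pKₐ(H₂S) ≈ 7
RS⁻: pKₐ(RSH (a thiol)) ≈ 10.5

mesylate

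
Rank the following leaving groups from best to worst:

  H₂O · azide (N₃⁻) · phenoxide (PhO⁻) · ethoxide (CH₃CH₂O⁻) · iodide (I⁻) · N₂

The more stable X⁻ (or X) is on its own — i.e. the weaker a base it is — the better a leaving group it makes.
N₂: no meaningful conjugate acid; N₂ departs as an exceptionally stable neutral molecule
iodide (I⁻): pKₐ(HI) ≈ -10 — large, highly polarisable; very weak base
H₂O: pKₐ(H₃O⁺) ≈ -1.7
azide (N₃⁻): pKₐ(HN₃) ≈ 4.7 — linear, resonance-stabilised
phenoxide (PhO⁻): pKₐ(C₆H₅OH (phenol)) ≈ 10
ethoxide (CH₃CH₂O⁻): pKₐ(CH₃CH₂OH) ≈ 16

N₂ > iodide (I⁻) > H₂O > azide (N₃⁻) > phenoxide (PhO⁻) > ethoxide (CH₃CH₂O⁻)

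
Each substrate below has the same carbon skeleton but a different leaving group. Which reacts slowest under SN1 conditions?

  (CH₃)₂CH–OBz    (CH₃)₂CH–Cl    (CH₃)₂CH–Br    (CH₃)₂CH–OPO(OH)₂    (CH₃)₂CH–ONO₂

(CH₃)₂CH–OBz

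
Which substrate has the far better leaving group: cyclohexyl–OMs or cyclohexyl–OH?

cyclohexyl–OMs

From cyclohexyl–OH the departing group would be OH⁻ (pKₐ(H₂O) ≈ 15.7). Strong base; essentially never leaves without prior activation.
From cyclohexyl–OMs the leaving group is OMs⁻ (pKₐ(CH₃SO₃H (MsOH)) ≈ -1.9). Resonance-delocalised alkanesulfonate.
(In practice cyclohexyl–OMs is made from cyclohexyl–OH by treatment with MsCl / Et₃N, converting the hydroxyl into a mesylate.)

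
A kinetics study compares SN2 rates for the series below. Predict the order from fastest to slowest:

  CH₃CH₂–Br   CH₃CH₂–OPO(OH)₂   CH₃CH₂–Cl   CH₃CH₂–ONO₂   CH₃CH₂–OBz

The skeletons are identical, so relative rate is governed entirely by leaving-group ability.
A good leaving group is a weak base: the lower the pKₐ of its conjugate acid, the more readily it departs.
CH₃CH₂–Br loses Br⁻: pKₐ(HBr) ≈ -9
CH₃CH₂–Cl loses Cl⁻: pKₐ(HCl) ≈ -7
CH₃CH₂–ONO₂ loses NO₃⁻: pKₐ(HNO₃) ≈ -1.3
CH₃CH₂–OPO(OH)₂ loses H₂PO₄⁻: pKₐ(H₃PO₄) ≈ 2.1
CH₃CH₂–OBz loses PhCOO⁻: pKₐ(C₆H₅COOH) ≈ 4.2

CH₃CH₂–Br > CH₃CH₂–Cl > CH₃CH₂–ONO₂ > CH₃CH₂–OPO(OH)₂ > CH₃CH₂–OBz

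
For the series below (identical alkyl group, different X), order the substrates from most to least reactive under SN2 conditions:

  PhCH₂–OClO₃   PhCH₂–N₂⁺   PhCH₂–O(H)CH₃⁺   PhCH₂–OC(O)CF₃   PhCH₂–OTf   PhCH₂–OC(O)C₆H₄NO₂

The skeletons are identical, so relative rate is governed entirely by leaving-group ability.
A good leaving group is a weak base: the lower the pKₐ of its conjugate acid, the more readily it departs.
PhCH₂–N₂⁺ loses N₂: no meaningful conjugate acid; N₂ departs as an exceptionally stable neutral molecule
PhCH₂–OTf loses OTf⁻: pKₐ(CF₃SO₃H (triflic acid)) ≈ -14
PhCH₂–OClO₃ loses ClO₄⁻: pKₐ(HClO₄) ≈ -10
PhCH₂–O(H)CH₃⁺ loses R'OH: pKₐ(R'OH₂⁺) ≈ -2.4
PhCH₂–OC(O)CF₃ loses CF₃COO⁻: pKₐ(CF₃COOH) ≈ 0.2
PhCH₂–OC(O)C₆H₄NO₂ loses p-O₂N–C₆H₄–COO⁻: pKₐ(p-nitrobenzoic acid) ≈ 3.4

PhCH₂–N₂⁺ > PhCH₂–OTf > PhCH₂–OClO₃ > PhCH₂–O(H)CH₃⁺ > PhCH₂–OC(O)CF₃ > PhCH₂–OC(O)C₆H₄NO₂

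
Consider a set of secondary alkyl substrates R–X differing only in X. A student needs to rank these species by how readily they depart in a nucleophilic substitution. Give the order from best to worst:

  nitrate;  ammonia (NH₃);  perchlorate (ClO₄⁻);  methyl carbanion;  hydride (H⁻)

perchlorate (ClO₄⁻) > nitrate > ammonia (NH₃) > hydride (H⁻) > methyl carbanion

The more stable X⁻ (or X) is on its own — i.e. the weaker a base it is — the better a leaving group it makes.
perchlorate (ClO₄⁻): pKₐ(HClO₄) ≈ -10
nitrate: pKₐ(HNO₃) ≈ -1.3 — resonance-delocalised over three oxygens
ammonia (NH₃): pKₐ(NH₄⁺) ≈ 9.2 — neutral but moderately basic; leaves from R–NH₃⁺
hydride (H⁻): pKₐ(H₂) ≈ 36 — extremely strong base; leaves only in special hydride-transfer contexts
methyl carbanion: pKₐ(CH₄) ≈ 48 — unstabilised carbanion; the worst conceivable leaving group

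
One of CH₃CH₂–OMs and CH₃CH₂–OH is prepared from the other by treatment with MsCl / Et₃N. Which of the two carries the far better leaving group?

CH₃CH₂–OMs

From CH₃CH₂–OH the departing group would be OH⁻ (pKₐ(H₂O) ≈ 15.7). Strong base; essentially never leaves without prior activation.
From CH₃CH₂–OMs the leaving group is OMs⁻ (pKₐ(CH₃SO₃H (MsOH)) ≈ -1.9). Resonance-delocalised alkanesulfonate.
Treatment with MsCl / Et₃N works by converting the hydroxyl into a mesylate, making CH₃CH₂–OMs enormously more reactive.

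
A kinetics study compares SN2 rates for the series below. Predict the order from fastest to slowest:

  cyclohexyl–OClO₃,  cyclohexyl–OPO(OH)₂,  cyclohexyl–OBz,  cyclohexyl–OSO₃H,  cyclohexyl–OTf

cyclohexyl–OTf > cyclohexyl–OClO₃ > cyclohexyl–OSO₃H > cyclohexyl–OPO(OH)₂ > cyclohexyl–OBz

With the same alkyl group throughout, only the leaving group differentiates the rates.
A good leaving group is a weak base: the lower the pKₐ of its conjugate acid, the more readily it departs.
cyclohexyl–OTf loses OTf⁻: pKₐ(CF₃SO₃H (triflic acid)) ≈ -14
cyclohexyl–OClO₃ loses ClO₄⁻: pKₐ(HClO₄) ≈ -10
cyclohexyl–OSO₃H loses HSO₄⁻: pKₐ(H₂SO₄) ≈ -3
cyclohexyl–OPO(OH)₂ loses H₂PO₄⁻: pKₐ(H₃PO₄) ≈ 2.1
cyclohexyl–OBz loses PhCOO⁻: pKₐ(C₆H₅COOH) ≈ 4.2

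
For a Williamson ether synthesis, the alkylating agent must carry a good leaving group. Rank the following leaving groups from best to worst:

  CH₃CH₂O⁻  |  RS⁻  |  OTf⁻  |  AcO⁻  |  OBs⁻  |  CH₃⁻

The more stable X⁻ (or X) is on its own — i.e. the weaker a base it is — the better a leaving group it makes.
OTf⁻: pKₐ(CF₃SO₃H (triflic acid)) ≈ -14 — charge spread over three oxygens and a CF₃ group; the premier leaving group in synthesis
OBs⁻: pKₐ(p-BrC₆H₄SO₃H) ≈ -2.8
AcO⁻: pKₐ(CH₃COOH) ≈ 4.8
RS⁻: pKₐ(RSH (a thiol)) ≈ 10.5 — moderately basic; rarely leaves without activation
CH₃CH₂O⁻: pKₐ(CH₃CH₂OH) ≈ 16
CH₃⁻: pKₐ(CH₄) ≈ 48 — unstabilised carbanion; the worst conceivable leaving group

OTf⁻ > OBs⁻ > AcO⁻ > RS⁻ > CH₃CH₂O⁻ > CH₃⁻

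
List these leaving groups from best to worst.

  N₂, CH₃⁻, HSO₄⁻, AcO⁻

A good leaving group is a weak base: the lower the pKₐ of its conjugate acid, the more readily it departs.
N₂: no meaningful conjugate acid; N₂ departs as an exceptionally stable neutral molecule
HSO₄⁻: pKₐ(H₂SO₄) ≈ -3
AcO⁻: pKₐ(CH₃COOH) ≈ 4.8
CH₃⁻: pKₐ(CH₄) ≈ 48

N₂ > HSO₄⁻ > AcO⁻ > CH₃⁻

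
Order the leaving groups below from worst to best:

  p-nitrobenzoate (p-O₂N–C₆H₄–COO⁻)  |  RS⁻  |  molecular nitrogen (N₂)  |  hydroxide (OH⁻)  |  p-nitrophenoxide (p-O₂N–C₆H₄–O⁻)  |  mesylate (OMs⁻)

hydroxide (OH⁻) < RS⁻ < p-nitrophenoxide (p-O₂N–C₆H₄–O⁻) < p-nitrobenzoate (p-O₂N–C₆H₄–COO⁻) < mesylate (OMs⁻) < molecular nitrogen (N₂)

Leaving-group ability tracks the stability of the departed species; conjugate-acid pKₐ is the usual yardstick (lower pKₐ → better LG).
molecular nitrogen (N₂): no meaningful conjugate acid; N₂ departs as an exceptionally stable neutral molecule
mesylate (OMs⁻): pKₐ(CH₃SO₃H (MsOH)) ≈ -1.9
p-nitrobenzoate (p-O₂N–C₆H₄–COO⁻): pKₐ(p-nitrobenzoic acid) ≈ 3.4
p-nitrophenoxide (p-O₂N–C₆H₄–O⁻): pKₐ(p-nitrophenol) ≈ 7.2
RS⁻: pKₐ(RSH (a thiol)) ≈ 10.5
hydroxide (OH⁻): pKₐ(H₂O) ≈ 15.7
The question asks for worst first, so the sequence is read in increasing leaving-group ability.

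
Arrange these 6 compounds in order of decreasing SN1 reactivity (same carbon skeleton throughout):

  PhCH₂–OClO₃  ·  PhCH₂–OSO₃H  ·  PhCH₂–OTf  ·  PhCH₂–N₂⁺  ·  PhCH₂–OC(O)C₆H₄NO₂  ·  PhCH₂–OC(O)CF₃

PhCH₂–N₂⁺ > PhCH₂–OTf > PhCH₂–OClO₃ > PhCH₂–OSO₃H > PhCH₂–OC(O)CF₃ > PhCH₂–OC(O)C₆H₄NO₂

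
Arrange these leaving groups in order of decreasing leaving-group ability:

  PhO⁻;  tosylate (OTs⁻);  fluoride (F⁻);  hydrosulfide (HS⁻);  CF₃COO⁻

tosylate (OTs⁻): pKₐ(p-CH₃C₆H₄SO₃H (TsOH)) ≈ -2.8 — resonance-delocalised arenesulfonate
CF₃COO⁻: pKₐ(CF₃COOH) ≈ 0.2
fluoride (F⁻): pKₐ(HF) ≈ 3.2 — small and strongly basic; the poor halide leaving group
hydrosulfide (HS⁻): pKₐ(H₂S) ≈ 7
PhO⁻: pKₐ(C₆H₅OH (phenol)) ≈ 10

tosylate (OTs⁻) > CF₃COO⁻ > fluoride (F⁻) > hydrosulfide (HS⁻) > PhO⁻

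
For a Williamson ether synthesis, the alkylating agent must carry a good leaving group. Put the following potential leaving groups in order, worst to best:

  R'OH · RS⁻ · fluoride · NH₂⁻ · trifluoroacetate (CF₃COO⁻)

Rank by basicity of the departing species: weakest base leaves most easily.
R'OH: pKₐ(R'OH₂⁺) ≈ -2.4 — neutral; leaves from a protonated ether (an oxonium ion, R–O(H)R'⁺)
trifluoroacetate (CF₃COO⁻): pKₐ(CF₃COOH) ≈ 0.2 — strongly electron-withdrawing CF₃ stabilises the carboxylate
fluoride: pKₐ(HF) ≈ 3.2 — small and strongly basic; the poor halide leaving group
RS⁻: pKₐ(RSH (a thiol)) ≈ 10.5 — moderately basic; rarely leaves without activation
NH₂⁻: pKₐ(NH₃) ≈ 38
Reversing gives the worst-to-best order requested.

NH₂⁻ < RS⁻ < fluoride < trifluoroacetate (CF₃COO⁻) < R'OH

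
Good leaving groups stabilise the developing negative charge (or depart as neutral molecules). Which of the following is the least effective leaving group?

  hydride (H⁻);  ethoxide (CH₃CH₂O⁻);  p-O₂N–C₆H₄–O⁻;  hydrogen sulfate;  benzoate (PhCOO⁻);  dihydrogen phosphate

Leaving-group ability tracks the stability of the departed species; conjugate-acid pKₐ is the usual yardstick (lower pKₐ → better LG).
hydrogen sulfate: pKₐ(H₂SO₄) ≈ -3
dihydrogen phosphate: pKₐ(H₃PO₄) ≈ 2.1
benzoate (PhCOO⁻): pKₐ(C₆H₅COOH) ≈ 4.2
p-O₂N–C₆H₄–O⁻: pKₐ(p-nitrophenol) ≈ 7.2
ethoxide (CH₃CH₂O⁻): pKₐ(CH₃CH₂OH) ≈ 16
hydride (H⁻): pKₐ(H₂) ≈ 36

hydride (H⁻)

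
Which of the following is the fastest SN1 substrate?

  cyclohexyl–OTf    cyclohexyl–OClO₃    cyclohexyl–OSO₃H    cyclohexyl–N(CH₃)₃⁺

With the same alkyl group throughout, only the leaving group differentiates the rates.
Rank by basicity of the departing species: weakest base leaves most easily.
cyclohexyl–OTf loses OTf⁻: pKₐ(CF₃SO₃H (triflic acid)) ≈ -14
cyclohexyl–OClO₃ loses ClO₄⁻: pKₐ(HClO₄) ≈ -10
cyclohexyl–OSO₃H loses HSO₄⁻: pKₐ(H₂SO₄) ≈ -3
cyclohexyl–N(CH₃)₃⁺ loses NR'₃: pKₐ(R'₃NH⁺) ≈ 10.7

cyclohexyl–OTf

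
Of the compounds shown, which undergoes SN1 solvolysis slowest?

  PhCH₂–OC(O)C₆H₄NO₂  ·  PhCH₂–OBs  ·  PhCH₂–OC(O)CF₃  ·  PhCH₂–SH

With the same alkyl group throughout, only the leaving group differentiates the rates.
Rank by basicity of the departing species: weakest base leaves most easily.
PhCH₂–OBs loses OBs⁻: pKₐ(p-BrC₆H₄SO₃H) ≈ -2.8
PhCH₂–OC(O)CF₃ loses CF₃COO⁻: pKₐ(CF₃COOH) ≈ 0.2
PhCH₂–OC(O)C₆H₄NO₂ loses p-O₂N–C₆H₄–COO⁻: pKₐ(p-nitrobenzoic acid) ≈ 3.4
PhCH₂–SH loses HS⁻: pKₐ(H₂S) ≈ 7

PhCH₂–SH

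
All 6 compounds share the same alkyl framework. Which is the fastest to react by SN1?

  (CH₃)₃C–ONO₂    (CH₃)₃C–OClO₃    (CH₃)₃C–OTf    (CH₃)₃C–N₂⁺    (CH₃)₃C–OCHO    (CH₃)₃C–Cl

With the same alkyl group throughout, only the leaving group differentiates the rates.
Rank by basicity of the departing species: weakest base leaves most easily.
(CH₃)₃C–N₂⁺ loses N₂: no meaningful conjugate acid; N₂ departs as an exceptionally stable neutral molecule
(CH₃)₃C–OTf loses OTf⁻: pKₐ(CF₃SO₃H (triflic acid)) ≈ -14
(CH₃)₃C–OClO₃ loses ClO₄⁻: pKₐ(HClO₄) ≈ -10
(CH₃)₃C–Cl loses Cl⁻: pKₐ(HCl) ≈ -7
(CH₃)₃C–ONO₂ loses NO₃⁻: pKₐ(HNO₃) ≈ -1.3
(CH₃)₃C–OCHO loses HCOO⁻: pKₐ(HCOOH) ≈ 3.8

(CH₃)₃C–N₂⁺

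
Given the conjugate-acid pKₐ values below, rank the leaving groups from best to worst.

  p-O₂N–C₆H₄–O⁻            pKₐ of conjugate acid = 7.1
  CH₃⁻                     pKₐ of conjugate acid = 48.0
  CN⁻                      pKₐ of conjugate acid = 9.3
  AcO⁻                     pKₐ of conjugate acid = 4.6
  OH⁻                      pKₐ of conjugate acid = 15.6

AcO⁻ > p-O₂N–C₆H₄–O⁻ > CN⁻ > OH⁻ > CH₃⁻

Lower conjugate-acid pKₐ ⇒ weaker base ⇒ better leaving group.
Sorting by the given values: AcO⁻ (4.6), p-O₂N–C₆H₄–O⁻ (7.1), CN⁻ (9.3), OH⁻ (15.6), CH₃⁻ (48.0).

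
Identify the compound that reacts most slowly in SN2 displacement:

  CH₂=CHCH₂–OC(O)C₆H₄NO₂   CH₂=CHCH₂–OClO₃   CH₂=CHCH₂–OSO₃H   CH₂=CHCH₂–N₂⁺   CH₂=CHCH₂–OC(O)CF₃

The skeletons are identical, so relative rate is governed entirely by leaving-group ability.
Leaving-group ability tracks the stability of the departed species; conjugate-acid pKₐ is the usual yardstick (lower pKₐ → better LG).
CH₂=CHCH₂–N₂⁺ loses N₂: no meaningful conjugate acid; N₂ departs as an exceptionally stable neutral molecule
CH₂=CHCH₂–OClO₃ loses ClO₄⁻: pKₐ(HClO₄) ≈ -10
CH₂=CHCH₂–OSO₃H loses HSO₄⁻: pKₐ(H₂SO₄) ≈ -3
CH₂=CHCH₂–OC(O)CF₃ loses CF₃COO⁻: pKₐ(CF₃COOH) ≈ 0.2
CH₂=CHCH₂–OC(O)C₆H₄NO₂ loses p-O₂N–C₆H₄–COO⁻: pKₐ(p-nitrobenzoic acid) ≈ 3.4

CH₂=CHCH₂–OC(O)C₆H₄NO₂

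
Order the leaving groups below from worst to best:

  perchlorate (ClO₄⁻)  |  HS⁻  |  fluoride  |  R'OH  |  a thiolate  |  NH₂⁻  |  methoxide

Rank by basicity of the departing species: weakest base leaves most easily.
perchlorate (ClO₄⁻): pKₐ(HClO₄) ≈ -10
R'OH: pKₐ(R'OH₂⁺) ≈ -2.4
fluoride: pKₐ(HF) ≈ 3.2
HS⁻: pKₐ(H₂S) ≈ 7
a thiolate: pKₐ(RSH (a thiol)) ≈ 10.5
methoxide: pKₐ(CH₃OH) ≈ 15.5
NH₂⁻: pKₐ(NH₃) ≈ 38
Listed from poorest to best leaving group as asked.

NH₂⁻ < methoxide < a thiolate < HS⁻ < fluoride < R'OH < perchlorate (ClO₄⁻)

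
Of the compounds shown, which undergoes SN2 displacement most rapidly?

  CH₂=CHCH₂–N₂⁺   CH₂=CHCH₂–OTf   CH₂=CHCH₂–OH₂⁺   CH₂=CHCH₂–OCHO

CH₂=CHCH₂–N₂⁺

With the same alkyl group throughout, only the leaving group differentiates the rates.
Leaving-group ability tracks the stability of the departed species; conjugate-acid pKₐ is the usual yardstick (lower pKₐ → better LG).
CH₂=CHCH₂–N₂⁺ loses N₂: no meaningful conjugate acid; N₂ departs as an exceptionally stable neutral molecule
CH₂=CHCH₂–OTf loses OTf⁻: pKₐ(CF₃SO₃H (triflic acid)) ≈ -14
CH₂=CHCH₂–OH₂⁺ loses H₂O: pKₐ(H₃O⁺) ≈ -1.7
CH₂=CHCH₂–OCHO loses HCOO⁻: pKₐ(HCOOH) ≈ 3.8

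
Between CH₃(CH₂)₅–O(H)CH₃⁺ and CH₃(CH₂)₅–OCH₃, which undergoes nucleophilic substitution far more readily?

CH₃(CH₂)₅–O(H)CH₃⁺

From CH₃(CH₂)₅–OCH₃ the departing group would be CH₃O⁻ (pKₐ(CH₃OH) ≈ 15.5). Strong base; alkoxides do not leave unassisted.
From CH₃(CH₂)₅–O(H)CH₃⁺ the leaving group is R'OH (pKₐ(R'OH₂⁺) ≈ -2.4). Neutral; leaves from a protonated ether (an oxonium ion, R–O(H)R'⁺).
(In practice CH₃(CH₂)₅–O(H)CH₃⁺ is made from CH₃(CH₂)₅–OCH₃ by protonation with concentrated HI, allowing neutral methanol, rather than methoxide, to depart.)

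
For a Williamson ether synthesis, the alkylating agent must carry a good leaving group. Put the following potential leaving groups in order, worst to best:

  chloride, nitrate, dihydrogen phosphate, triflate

triflate: pKₐ(CF₃SO₃H (triflic acid)) ≈ -14
chloride: pKₐ(HCl) ≈ -7
nitrate: pKₐ(HNO₃) ≈ -1.3
dihydrogen phosphate: pKₐ(H₃PO₄) ≈ 2.1
Reversing gives the worst-to-best order requested.

dihydrogen phosphate < nitrate < chloride < triflate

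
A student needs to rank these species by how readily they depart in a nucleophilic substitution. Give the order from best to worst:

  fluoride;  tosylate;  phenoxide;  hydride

tosylate > fluoride > phenoxide > hydride

The more stable X⁻ (or X) is on its own — i.e. the weaker a base it is — the better a leaving group it makes.
tosylate: pKₐ(p-CH₃C₆H₄SO₃H (TsOH)) ≈ -2.8 — resonance-delocalised arenesulfonate
fluoride: pKₐ(HF) ≈ 3.2 — small and strongly basic; the poor halide leaving group
phenoxide: pKₐ(C₆H₅OH (phenol)) ≈ 10
hydride: pKₐ(H₂) ≈ 36 — extremely strong base; leaves only in special hydride-transfer contexts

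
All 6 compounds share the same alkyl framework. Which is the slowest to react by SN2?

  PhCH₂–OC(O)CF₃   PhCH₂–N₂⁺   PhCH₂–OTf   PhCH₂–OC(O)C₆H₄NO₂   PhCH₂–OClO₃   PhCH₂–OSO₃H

Same R in every case — rank the leaving groups.
Rank by basicity of the departing species: weakest base leaves most easily.
PhCH₂–N₂⁺ loses N₂: no meaningful conjugate acid; N₂ departs as an exceptionally stable neutral molecule
PhCH₂–OTf loses OTf⁻: pKₐ(CF₃SO₃H (triflic acid)) ≈ -14
PhCH₂–OClO₃ loses ClO₄⁻: pKₐ(HClO₄) ≈ -10
PhCH₂–OSO₃H loses HSO₄⁻: pKₐ(H₂SO₄) ≈ -3
PhCH₂–OC(O)CF₃ loses CF₃COO⁻: pKₐ(CF₃COOH) ≈ 0.2
PhCH₂–OC(O)C₆H₄NO₂ loses p-O₂N–C₆H₄–COO⁻: pKₐ(p-nitrobenzoic acid) ≈ 3.4

PhCH₂–OC(O)C₆H₄NO₂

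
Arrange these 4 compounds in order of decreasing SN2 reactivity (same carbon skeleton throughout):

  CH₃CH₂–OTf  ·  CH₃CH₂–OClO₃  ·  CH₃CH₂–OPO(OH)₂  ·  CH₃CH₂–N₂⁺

CH₃CH₂–N₂⁺ > CH₃CH₂–OTf > CH₃CH₂–OClO₃ > CH₃CH₂–OPO(OH)₂

Identical carbon frameworks mean the comparison reduces to leaving-group quality.
Rank by basicity of the departing species: weakest base leaves most easily.
CH₃CH₂–N₂⁺ loses N₂: no meaningful conjugate acid; N₂ departs as an exceptionally stable neutral molecule
CH₃CH₂–OTf loses OTf⁻: pKₐ(CF₃SO₃H (triflic acid)) ≈ -14
CH₃CH₂–OClO₃ loses ClO₄⁻: pKₐ(HClO₄) ≈ -10
CH₃CH₂–OPO(OH)₂ loses H₂PO₄⁻: pKₐ(H₃PO₄) ≈ 2.1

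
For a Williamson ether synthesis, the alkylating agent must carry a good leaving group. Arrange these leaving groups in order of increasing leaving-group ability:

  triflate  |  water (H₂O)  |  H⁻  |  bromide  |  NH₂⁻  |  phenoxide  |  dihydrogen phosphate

NH₂⁻ < H⁻ < phenoxide < dihydrogen phosphate < water (H₂O) < bromide < triflate

A good leaving group is a weak base: the lower the pKₐ of its conjugate acid, the more readily it departs.
triflate: pKₐ(CF₃SO₃H (triflic acid)) ≈ -14 — charge spread over three oxygens and a CF₃ group; the premier leaving group in synthesis
bromide: pKₐ(HBr) ≈ -9 — weak base; good leaving group
water (H₂O): pKₐ(H₃O⁺) ≈ -1.7
dihydrogen phosphate: pKₐ(H₃PO₄) ≈ 2.1
phenoxide: pKₐ(C₆H₅OH (phenol)) ≈ 10 — resonance into the ring helps, but still a poor LG
H⁻: pKₐ(H₂) ≈ 36 — extremely strong base; leaves only in special hydride-transfer contexts
NH₂⁻: pKₐ(NH₃) ≈ 38
Reversing gives the worst-to-best order requested.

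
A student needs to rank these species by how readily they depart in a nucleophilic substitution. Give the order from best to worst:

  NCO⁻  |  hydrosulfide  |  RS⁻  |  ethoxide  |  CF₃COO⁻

CF₃COO⁻ > NCO⁻ > hydrosulfide > RS⁻ > ethoxide

The more stable X⁻ (or X) is on its own — i.e. the weaker a base it is — the better a leaving group it makes.
CF₃COO⁻: pKₐ(CF₃COOH) ≈ 0.2 — strongly electron-withdrawing CF₃ stabilises the carboxylate
NCO⁻: pKₐ(HOCN) ≈ 3.5 — resonance between N and O
hydrosulfide: pKₐ(H₂S) ≈ 7
RS⁻: pKₐ(RSH (a thiol)) ≈ 10.5
ethoxide: pKₐ(CH₃CH₂OH) ≈ 16 — strong base; alkoxides do not leave unassisted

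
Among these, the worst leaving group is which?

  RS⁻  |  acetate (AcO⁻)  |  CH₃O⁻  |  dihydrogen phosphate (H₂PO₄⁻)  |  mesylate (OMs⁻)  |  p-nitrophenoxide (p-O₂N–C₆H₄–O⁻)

CH₃O⁻

Rank by basicity of the departing species: weakest base leaves most easily.
mesylate (OMs⁻): pKₐ(CH₃SO₃H (MsOH)) ≈ -1.9
dihydrogen phosphate (H₂PO₄⁻): pKₐ(H₃PO₄) ≈ 2.1
acetate (AcO⁻): pKₐ(CH₃COOH) ≈ 4.8
p-nitrophenoxide (p-O₂N–C₆H₄–O⁻): pKₐ(p-nitrophenol) ≈ 7.2
RS⁻: pKₐ(RSH (a thiol)) ≈ 10.5
CH₃O⁻: pKₐ(CH₃OH) ≈ 15.5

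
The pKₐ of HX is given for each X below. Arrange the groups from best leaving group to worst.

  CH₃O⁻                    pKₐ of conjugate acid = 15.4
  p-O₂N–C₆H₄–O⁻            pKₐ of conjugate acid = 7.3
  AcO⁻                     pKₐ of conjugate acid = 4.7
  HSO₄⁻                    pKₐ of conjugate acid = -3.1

HSO₄⁻ > AcO⁻ > p-O₂N–C₆H₄–O⁻ > CH₃O⁻

Lower conjugate-acid pKₐ ⇒ weaker base ⇒ better leaving group.
Sorting by the given values: HSO₄⁻ (-3.1), AcO⁻ (4.7), p-O₂N–C₆H₄–O⁻ (7.3), CH₃O⁻ (15.4).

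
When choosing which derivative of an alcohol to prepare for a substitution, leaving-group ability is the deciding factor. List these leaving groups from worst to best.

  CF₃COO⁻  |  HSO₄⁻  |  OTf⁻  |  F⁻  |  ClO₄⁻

OTf⁻: pKₐ(CF₃SO₃H (triflic acid)) ≈ -14
ClO₄⁻: pKₐ(HClO₄) ≈ -10
HSO₄⁻: pKₐ(H₂SO₄) ≈ -3
CF₃COO⁻: pKₐ(CF₃COOH) ≈ 0.2 — strongly electron-withdrawing CF₃ stabilises the carboxylate
F⁻: pKₐ(HF) ≈ 3.2
The question asks for worst first, so the sequence is read in increasing leaving-group ability.

F⁻ < CF₃COO⁻ < HSO₄⁻ < ClO₄⁻ < OTf⁻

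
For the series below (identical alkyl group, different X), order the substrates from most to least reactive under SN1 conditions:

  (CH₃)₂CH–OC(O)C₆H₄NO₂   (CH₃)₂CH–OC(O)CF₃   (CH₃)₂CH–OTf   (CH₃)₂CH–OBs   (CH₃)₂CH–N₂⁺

The skeletons are identical, so relative rate is governed entirely by leaving-group ability.
The more stable X⁻ (or X) is on its own — i.e. the weaker a base it is — the better a leaving group it makes.
(CH₃)₂CH–N₂⁺ loses N₂: no meaningful conjugate acid; N₂ departs as an exceptionally stable neutral molecule
(CH₃)₂CH–OTf loses OTf⁻: pKₐ(CF₃SO₃H (triflic acid)) ≈ -14
(CH₃)₂CH–OBs loses OBs⁻: pKₐ(p-BrC₆H₄SO₃H) ≈ -2.8
(CH₃)₂CH–OC(O)CF₃ loses CF₃COO⁻: pKₐ(CF₃COOH) ≈ 0.2
(CH₃)₂CH–OC(O)C₆H₄NO₂ loses p-O₂N–C₆H₄–COO⁻: pKₐ(p-nitrobenzoic acid) ≈ 3.4

(CH₃)₂CH–N₂⁺ > (CH₃)₂CH–OTf > (CH₃)₂CH–OBs > (CH₃)₂CH–OC(O)CF₃ > (CH₃)₂CH–OC(O)C₆H₄NO₂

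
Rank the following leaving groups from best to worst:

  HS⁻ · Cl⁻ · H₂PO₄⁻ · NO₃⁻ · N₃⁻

A good leaving group is a weak base: the lower the pKₐ of its conjugate acid, the more readily it departs.
Cl⁻: pKₐ(HCl) ≈ -7
NO₃⁻: pKₐ(HNO₃) ≈ -1.3
H₂PO₄⁻: pKₐ(H₃PO₄) ≈ 2.1
N₃⁻: pKₐ(HN₃) ≈ 4.7
HS⁻: pKₐ(H₂S) ≈ 7

Cl⁻ > NO₃⁻ > H₂PO₄⁻ > N₃⁻ > HS⁻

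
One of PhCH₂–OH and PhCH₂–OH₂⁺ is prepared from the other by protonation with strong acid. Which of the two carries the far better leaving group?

From PhCH₂–OH the departing group would be OH⁻ (pKₐ(H₂O) ≈ 15.7). Strong base; essentially never leaves without prior activation.
From PhCH₂–OH₂⁺ the leaving group is H₂O (pKₐ(H₃O⁺) ≈ -1.7). Neutral; leaves from a protonated alcohol (R–OH₂⁺).
Protonation with strong acid works by converting the leaving group from hydroxide to neutral water, making PhCH₂–OH₂⁺ enormously more reactive.

PhCH₂–OH₂⁺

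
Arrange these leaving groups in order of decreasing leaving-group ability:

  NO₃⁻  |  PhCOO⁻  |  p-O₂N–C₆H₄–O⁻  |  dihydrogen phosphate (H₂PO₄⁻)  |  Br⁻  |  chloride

Br⁻ > chloride > NO₃⁻ > dihydrogen phosphate (H₂PO₄⁻) > PhCOO⁻ > p-O₂N–C₆H₄–O⁻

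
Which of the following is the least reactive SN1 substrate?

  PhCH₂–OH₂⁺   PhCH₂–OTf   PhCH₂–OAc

Same R in every case — rank the leaving groups.
Leaving-group ability tracks the stability of the departed species; conjugate-acid pKₐ is the usual yardstick (lower pKₐ → better LG).
PhCH₂–OTf loses OTf⁻: pKₐ(CF₃SO₃H (triflic acid)) ≈ -14
PhCH₂–OH₂⁺ loses H₂O: pKₐ(H₃O⁺) ≈ -1.7
PhCH₂–OAc loses AcO⁻: pKₐ(CH₃COOH) ≈ 4.8

PhCH₂–OAc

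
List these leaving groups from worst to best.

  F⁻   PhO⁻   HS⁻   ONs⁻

PhO⁻ < HS⁻ < F⁻ < ONs⁻

Leaving-group ability tracks the stability of the departed species; conjugate-acid pKₐ is the usual yardstick (lower pKₐ → better LG).
ONs⁻: pKₐ(p-O₂NC₆H₄SO₃H) ≈ -3.5 — p-nitro group further stabilises the sulfonate
F⁻: pKₐ(HF) ≈ 3.2 — small and strongly basic; the poor halide leaving group
HS⁻: pKₐ(H₂S) ≈ 7 — larger and more polarisable than the oxygen analogue
PhO⁻: pKₐ(C₆H₅OH (phenol)) ≈ 10 — resonance into the ring helps, but still a poor LG
The question asks for worst first, so the sequence is read in increasing leaving-group ability.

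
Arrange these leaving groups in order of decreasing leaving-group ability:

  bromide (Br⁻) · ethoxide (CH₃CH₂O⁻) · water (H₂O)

bromide (Br⁻) > water (H₂O) > ethoxide (CH₃CH₂O⁻)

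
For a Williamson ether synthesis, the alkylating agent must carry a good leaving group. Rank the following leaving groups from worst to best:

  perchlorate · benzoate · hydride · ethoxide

perchlorate: pKₐ(HClO₄) ≈ -10 — extremely weak base; rarely used for safety reasons
benzoate: pKₐ(C₆H₅COOH) ≈ 4.2
ethoxide: pKₐ(CH₃CH₂OH) ≈ 16
hydride: pKₐ(H₂) ≈ 36 — extremely strong base; leaves only in special hydride-transfer contexts
The question asks for worst first, so the sequence is read in increasing leaving-group ability.

hydride < ethoxide < benzoate < perchlorate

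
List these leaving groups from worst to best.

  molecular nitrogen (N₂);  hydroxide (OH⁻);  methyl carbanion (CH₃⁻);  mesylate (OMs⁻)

methyl carbanion (CH₃⁻) < hydroxide (OH⁻) < mesylate (OMs⁻) < molecular nitrogen (N₂)

A good leaving group is a weak base: the lower the pKₐ of its conjugate acid, the more readily it departs.
molecular nitrogen (N₂): no meaningful conjugate acid; N₂ departs as an exceptionally stable neutral molecule
mesylate (OMs⁻): pKₐ(CH₃SO₃H (MsOH)) ≈ -1.9 — resonance-delocalised alkanesulfonate
hydroxide (OH⁻): pKₐ(H₂O) ≈ 15.7
methyl carbanion (CH₃⁻): pKₐ(CH₄) ≈ 48
Listed from poorest to best leaving group as asked.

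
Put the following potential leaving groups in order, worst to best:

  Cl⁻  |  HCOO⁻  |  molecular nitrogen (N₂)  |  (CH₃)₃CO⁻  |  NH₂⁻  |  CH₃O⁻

NH₂⁻ < (CH₃)₃CO⁻ < CH₃O⁻ < HCOO⁻ < Cl⁻ < molecular nitrogen (N₂)

Rank by basicity of the departing species: weakest base leaves most easily.
molecular nitrogen (N₂): no meaningful conjugate acid; N₂ departs as an exceptionally stable neutral molecule
Cl⁻: pKₐ(HCl) ≈ -7
HCOO⁻: pKₐ(HCOOH) ≈ 3.8
CH₃O⁻: pKₐ(CH₃OH) ≈ 15.5
(CH₃)₃CO⁻: pKₐ(t-BuOH) ≈ 18
NH₂⁻: pKₐ(NH₃) ≈ 38
The question asks for worst first, so the sequence is read in increasing leaving-group ability.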